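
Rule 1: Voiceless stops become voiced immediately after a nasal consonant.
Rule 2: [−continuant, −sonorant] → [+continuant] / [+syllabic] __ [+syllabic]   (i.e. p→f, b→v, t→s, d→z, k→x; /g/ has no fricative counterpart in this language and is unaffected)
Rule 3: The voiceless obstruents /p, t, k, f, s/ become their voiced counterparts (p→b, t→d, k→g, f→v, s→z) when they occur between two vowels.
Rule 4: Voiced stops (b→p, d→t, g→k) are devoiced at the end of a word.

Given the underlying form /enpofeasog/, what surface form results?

enboveazok

Rule 1 (post-nasal voicing): /p/ is a voiceless stop immediately after the nasal /n/, so it voices to [b]. /enpofeasog/ → enbofeasog.
Rule 2 (intervocalic spirantization): no segment meets the environment; /enbofeasog/ is unchanged.
Rule 3 (intervocalic voicing): /f/ is a voiceless obstruent between vowels /o/ and /e/, so it voices to [v]. /s/ is a voiceless obstruent between vowels /a/ and /o/, so it voices to [z]. /enbofeasog/ → enboveazog.
Rule 4 (final devoicing): /g/ is a voiced stop in word-final position, so it devoices to [k]. /enboveazog/ → enboveazok.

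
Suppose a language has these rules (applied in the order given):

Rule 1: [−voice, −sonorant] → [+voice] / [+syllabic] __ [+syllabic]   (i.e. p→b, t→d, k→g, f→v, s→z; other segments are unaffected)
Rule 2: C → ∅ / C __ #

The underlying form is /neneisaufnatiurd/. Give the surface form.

neneizaufnadiur

Rule 1 (intervocalic voicing): /s/ is a voiceless obstruent between vowels /i/ and /a/, so it voices to [z]. /t/ is a voiceless obstruent between vowels /a/ and /i/, so it voices to [d]. /neneisaufnatiurd/ → neneizaufnadiurd.
Rule 2 (final cluster simplification): /d/ is the second consonant of a word-final cluster /rd/, so it deletes. /neneizaufnadiurd/ → neneizaufnadiur.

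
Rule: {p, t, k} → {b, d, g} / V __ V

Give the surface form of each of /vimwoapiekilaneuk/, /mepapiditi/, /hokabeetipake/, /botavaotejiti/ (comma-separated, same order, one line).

/vimwoapiekilaneuk/: /p/ is a voiceless stop between vowels /a/ and /i/, so it voices to [b]. /k/ is a voiceless stop between vowels /e/ and /i/, so it voices to [g]. → [vimwoabiegilaneuk].
/mepapiditi/: /p/ is a voiceless stop between vowels /e/ and /a/, so it voices to [b]. /p/ is a voiceless stop between vowels /a/ and /i/, so it voices to [b]. /t/ is a voiceless stop between vowels /i/ and /i/, so it voices to [d]. → [mebabididi].
/hokabeetipake/: /k/ is a voiceless stop between vowels /o/ and /a/, so it voices to [g]. /t/ is a voiceless stop between vowels /e/ and /i/, so it voices to [d]. /p/ is a voiceless stop between vowels /i/ and /a/, so it voices to [b]. /k/ is a voiceless stop between vowels /a/ and /e/, so it voices to [g]. → [hogabeedibage].
/botavaotejiti/: /t/ is a voiceless stop between vowels /o/ and /a/, so it voices to [d]. /t/ is a voiceless stop between vowels /o/ and /e/, so it voices to [d]. /t/ is a voiceless stop between vowels /i/ and /i/, so it voices to [d]. → [bodavaodejidi].

vimwoabiegilaneuk, mebabididi, hogabeedibage, bodavaodejidi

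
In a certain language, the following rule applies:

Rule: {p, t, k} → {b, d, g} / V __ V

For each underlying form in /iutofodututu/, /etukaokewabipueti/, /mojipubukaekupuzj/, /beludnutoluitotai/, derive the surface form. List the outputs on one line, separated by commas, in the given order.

iudofodududu, edugaogewabibuedi, mojibubugaegubuzj, beludnudoluidodai

/iutofodututu/: /t/ is a voiceless stop between vowels /u/ and /o/, so it voices to [d]. /t/ is a voiceless stop between vowels /u/ and /u/, so it voices to [d]. /t/ is a voiceless stop between vowels /u/ and /u/, so it voices to [d]. → [iudofodududu].
/etukaokewabipueti/: /t/ is a voiceless stop between vowels /e/ and /u/, so it voices to [d]. /k/ is a voiceless stop between vowels /u/ and /a/, so it voices to [g]. /k/ is a voiceless stop between vowels /o/ and /e/, so it voices to [g]. /p/ is a voiceless stop between vowels /i/ and /u/, so it voices to [b]. /t/ is a voiceless stop between vowels /e/ and /i/, so it voices to [d]. → [edugaogewabibuedi].
/mojipubukaekupuzj/: /p/ is a voiceless stop between vowels /i/ and /u/, so it voices to [b]. /k/ is a voiceless stop between vowels /u/ and /a/, so it voices to [g]. /k/ is a voiceless stop between vowels /e/ and /u/, so it voices to [g]. /p/ is a voiceless stop between vowels /u/ and /u/, so it voices to [b]. → [mojibubugaegubuzj].
/beludnutoluitotai/: /t/ is a voiceless stop between vowels /u/ and /o/, so it voices to [d]. /t/ is a voiceless stop between vowels /i/ and /o/, so it voices to [d]. /t/ is a voiceless stop between vowels /o/ and /a/, so it voices to [d]. → [beludnudoluidodai].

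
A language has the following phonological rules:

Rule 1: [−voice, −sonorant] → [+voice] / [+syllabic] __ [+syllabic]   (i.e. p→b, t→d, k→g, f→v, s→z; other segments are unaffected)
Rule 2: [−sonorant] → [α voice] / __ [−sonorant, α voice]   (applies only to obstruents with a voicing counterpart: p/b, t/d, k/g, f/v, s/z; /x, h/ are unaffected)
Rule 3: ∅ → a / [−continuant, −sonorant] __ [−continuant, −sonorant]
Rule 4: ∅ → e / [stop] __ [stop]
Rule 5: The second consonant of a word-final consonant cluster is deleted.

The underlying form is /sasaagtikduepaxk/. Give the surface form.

Rule 1 (intervocalic voicing): /s/ is a voiceless obstruent between vowels /a/ and /a/, so it voices to [z]. /p/ is a voiceless obstruent between vowels /e/ and /a/, so it voices to [b]. /sasaagtikduepaxk/ → sazaagtikduebaxk.
Rule 2 (regressive voicing assimilation): /g/ precedes the voiceless obstruent /t/, so it devoices to [k] by assimilation. /k/ precedes the voiced obstruent /d/, so it voices to [g] by assimilation. /sazaagtikduebaxk/ → sazaaktigduebaxk.
Rule 3 (stop-cluster a-epenthesis): /k/ and /t/ form a stop–stop cluster, so [a] is inserted between them. /g/ and /d/ form a stop–stop cluster, so [a] is inserted between them. /sazaaktigduebaxk/ → sazaakatigaduebaxk.
Rule 4 (stop-cluster e-epenthesis): no segment meets the environment; /sazaakatigaduebaxk/ is unchanged.
Rule 5 (final cluster simplification): /k/ is the second consonant of a word-final cluster /xk/, so it deletes. /sazaakatigaduebaxk/ → sazaakatigaduebax.

sazaakatigaduebax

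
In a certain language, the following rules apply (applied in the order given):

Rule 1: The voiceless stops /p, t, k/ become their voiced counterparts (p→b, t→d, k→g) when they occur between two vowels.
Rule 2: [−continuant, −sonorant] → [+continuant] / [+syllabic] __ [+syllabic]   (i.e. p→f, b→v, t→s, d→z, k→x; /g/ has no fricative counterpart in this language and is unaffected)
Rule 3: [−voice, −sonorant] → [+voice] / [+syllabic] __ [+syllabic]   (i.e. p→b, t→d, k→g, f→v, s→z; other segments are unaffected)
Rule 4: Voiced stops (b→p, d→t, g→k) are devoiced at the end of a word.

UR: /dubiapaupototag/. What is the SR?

Rule 1 (intervocalic voicing): /p/ is a voiceless stop between vowels /a/ and /a/, so it voices to [b]. /p/ is a voiceless stop between vowels /u/ and /o/, so it voices to [b]. /t/ is a voiceless stop between vowels /o/ and /o/, so it voices to [d]. /t/ is a voiceless stop between vowels /o/ and /a/, so it voices to [d]. /dubiapaupototag/ → dubiabaubododag.
Rule 2 (intervocalic spirantization): /b/ is a stop between vowels /u/ and /i/, so it spirantizes to the fricative [v]. /b/ is a stop between vowels /a/ and /a/, so it spirantizes to the fricative [v]. /b/ is a stop between vowels /u/ and /o/, so it spirantizes to the fricative [v]. /d/ is a stop between vowels /o/ and /o/, so it spirantizes to the fricative [z]. /d/ is a stop between vowels /o/ and /a/, so it spirantizes to the fricative [z]. /dubiabaubododag/ → duviavauvozozag.
Rule 3 (intervocalic voicing): no segment meets the environment; /duviavauvozozag/ is unchanged.
Rule 4 (final devoicing): /g/ is a voiced stop in word-final position, so it devoices to [k]. /duviavauvozozag/ → duviavauvozozak.

duviavauvozozak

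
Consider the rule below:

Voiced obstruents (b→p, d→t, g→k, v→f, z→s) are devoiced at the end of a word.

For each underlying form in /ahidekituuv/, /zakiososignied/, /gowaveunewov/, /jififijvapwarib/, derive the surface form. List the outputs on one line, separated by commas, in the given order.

ahidekituuf, zakiososigniet, gowaveunewof, jififijvapwarip

/ahidekituuv/: /v/ is a voiced obstruent in word-final position, so it devoices to [f]. → [ahidekituuf].
/zakiososignied/: /d/ is a voiced obstruent in word-final position, so it devoices to [t]. → [zakiososigniet].
/gowaveunewov/: /v/ is a voiced obstruent in word-final position, so it devoices to [f]. → [gowaveunewof].
/jififijvapwarib/: /b/ is a voiced obstruent in word-final position, so it devoices to [p]. → [jififijvapwarip].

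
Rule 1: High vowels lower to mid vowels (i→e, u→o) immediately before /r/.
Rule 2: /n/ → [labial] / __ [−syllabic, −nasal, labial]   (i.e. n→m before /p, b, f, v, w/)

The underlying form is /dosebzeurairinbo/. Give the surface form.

dosebzeoraerimbo

Rule 1 (pre-rhotic lowering): /u/ is a high vowel immediately before /r/, so it lowers to [o]. /i/ is a high vowel immediately before /r/, so it lowers to [e]. /dosebzeurairinbo/ → dosebzeoraerinbo.
Rule 2 (nasal place assimilation): /n/ precedes the labial consonant /b/, so it assimilates in place to [m]. /dosebzeoraerinbo/ → dosebzeoraerimbo.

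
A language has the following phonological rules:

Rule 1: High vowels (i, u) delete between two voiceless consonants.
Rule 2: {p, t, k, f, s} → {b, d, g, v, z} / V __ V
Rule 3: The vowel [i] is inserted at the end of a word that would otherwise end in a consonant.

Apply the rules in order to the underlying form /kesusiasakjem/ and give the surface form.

Rule 1 (high vowel syncope): /u/ is a high vowel flanked by voiceless consonants /s/ and /s/, so it deletes. /kesusiasakjem/ → kessiasakjem.
Rule 2 (intervocalic voicing): /s/ is a voiceless obstruent between vowels /a/ and /a/, so it voices to [z]. /kessiasakjem/ → kessiazakjem.
Rule 3 (final i-epenthesis): the form ends in the consonant /m/, so [i] is inserted word-finally. /kessiazakjem/ → kessiazakjemi.

kessiazakjemi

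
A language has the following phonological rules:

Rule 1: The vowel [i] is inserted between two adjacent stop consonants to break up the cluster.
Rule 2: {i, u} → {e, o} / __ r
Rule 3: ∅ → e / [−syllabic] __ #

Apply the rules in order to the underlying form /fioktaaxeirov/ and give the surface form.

fiokitaaxeerove

Rule 1 (stop-cluster i-epenthesis): /k/ and /t/ form a stop–stop cluster, so [i] is inserted between them. /fioktaaxeirov/ → fiokitaaxeirov.
Rule 2 (pre-rhotic lowering): /i/ is a high vowel immediately before /r/, so it lowers to [e]. /fiokitaaxeirov/ → fiokitaaxeerov.
Rule 3 (final e-epenthesis): the form ends in the consonant /v/, so [e] is inserted word-finally. /fiokitaaxeerov/ → fiokitaaxeerove.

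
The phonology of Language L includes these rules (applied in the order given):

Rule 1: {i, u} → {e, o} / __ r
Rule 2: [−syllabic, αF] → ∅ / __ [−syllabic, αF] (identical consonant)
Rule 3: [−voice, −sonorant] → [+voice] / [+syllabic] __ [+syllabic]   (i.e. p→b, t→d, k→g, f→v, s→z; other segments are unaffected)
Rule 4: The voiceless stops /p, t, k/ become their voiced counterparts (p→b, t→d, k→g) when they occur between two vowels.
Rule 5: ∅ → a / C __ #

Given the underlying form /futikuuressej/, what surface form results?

fudiguorezeja

Rule 1 (pre-rhotic lowering): /u/ is a high vowel immediately before /r/, so it lowers to [o]. /futikuuressej/ → futikuoressej.
Rule 2 (degemination): /ss/ is a geminate; the first /s/ deletes. /futikuoressej/ → futikuoresej.
Rule 3 (intervocalic voicing): /t/ is a voiceless obstruent between vowels /u/ and /i/, so it voices to [d]. /k/ is a voiceless obstruent between vowels /i/ and /u/, so it voices to [g]. /s/ is a voiceless obstruent between vowels /e/ and /e/, so it voices to [z]. /futikuoresej/ → fudiguorezej.
Rule 4 (intervocalic voicing): no segment meets the environment; /fudiguorezej/ is unchanged.
Rule 5 (final a-epenthesis): the form ends in the consonant /j/, so [a] is inserted word-finally. /fudiguorezej/ → fudiguorezeja.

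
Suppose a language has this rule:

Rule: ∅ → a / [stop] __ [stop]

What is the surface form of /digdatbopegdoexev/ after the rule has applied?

digadatabopegadoexev

/g/ and /d/ form a stop–stop cluster, so [a] is inserted between them.
/t/ and /b/ form a stop–stop cluster, so [a] is inserted between them.
/g/ and /d/ form a stop–stop cluster, so [a] is inserted between them.
Surface form: [digadatabopegadoexev].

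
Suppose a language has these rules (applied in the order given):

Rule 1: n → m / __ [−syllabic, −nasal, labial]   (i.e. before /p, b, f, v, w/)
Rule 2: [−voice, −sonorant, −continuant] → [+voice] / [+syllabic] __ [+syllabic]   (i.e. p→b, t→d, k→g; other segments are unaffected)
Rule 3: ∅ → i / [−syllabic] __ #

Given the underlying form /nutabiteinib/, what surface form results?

nudabideinibi

Rule 1 (nasal place assimilation): no segment meets the environment; /nutabiteinib/ is unchanged.
Rule 2 (intervocalic voicing): /t/ is a voiceless stop between vowels /u/ and /a/, so it voices to [d]. /t/ is a voiceless stop between vowels /i/ and /e/, so it voices to [d]. /nutabiteinib/ → nudabideinib.
Rule 3 (final i-epenthesis): the form ends in the consonant /b/, so [i] is inserted word-finally. /nudabideinib/ → nudabideinibi.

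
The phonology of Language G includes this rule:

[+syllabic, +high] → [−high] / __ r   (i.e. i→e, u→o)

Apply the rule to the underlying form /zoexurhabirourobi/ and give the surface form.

/u/ is a high vowel immediately before /r/, so it lowers to [o].
/i/ is a high vowel immediately before /r/, so it lowers to [e].
/u/ is a high vowel immediately before /r/, so it lowers to [o].
The other instance of /i/ does not occur in the required environment and remains unchanged.
Surface form: [zoexorhaberoorobi].

zoexorhaberoorobi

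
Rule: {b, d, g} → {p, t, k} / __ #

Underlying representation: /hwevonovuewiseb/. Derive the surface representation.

hwevonovuewisep

/b/ is a voiced stop in word-final position, so it devoices to [p].
Surface form: [hwevonovuewisep].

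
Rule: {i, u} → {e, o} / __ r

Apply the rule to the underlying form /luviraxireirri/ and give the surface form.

luveraxereerri

Scanning /luviraxireirri/: /u/ at position 2 is not in the conditioning environment; /i/ is a high vowel immediately before /r/, so it lowers to [e]; /i/ is a high vowel immediately before /r/, so it lowers to [e]; /i/ is a high vowel immediately before /r/, so it lowers to [e]; /i/ at position 14 is not in the conditioning environment.
Result: [luveraxereerri].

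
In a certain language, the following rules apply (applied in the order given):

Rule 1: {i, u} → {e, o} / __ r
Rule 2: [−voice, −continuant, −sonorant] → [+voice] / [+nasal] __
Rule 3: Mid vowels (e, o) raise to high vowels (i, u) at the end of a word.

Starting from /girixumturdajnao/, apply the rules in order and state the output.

Rule 1 (pre-rhotic lowering): /i/ is a high vowel immediately before /r/, so it lowers to [e]. /u/ is a high vowel immediately before /r/, so it lowers to [o]. /girixumturdajnao/ → gerixumtordajnao.
Rule 2 (post-nasal voicing): /t/ is a voiceless stop immediately after the nasal /m/, so it voices to [d]. /gerixumtordajnao/ → gerixumdordajnao.
Rule 3 (final vowel raising): /o/ is a mid vowel in word-final position, so it raises to [u]. /gerixumdordajnao/ → gerixumdordajnau.

gerixumdordajnau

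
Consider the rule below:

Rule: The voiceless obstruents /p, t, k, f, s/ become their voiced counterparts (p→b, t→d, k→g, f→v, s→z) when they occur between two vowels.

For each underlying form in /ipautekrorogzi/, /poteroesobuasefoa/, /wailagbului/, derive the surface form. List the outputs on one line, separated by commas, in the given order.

ibaudekrorogzi, poderoezobuazevoa, wailagbului

/ipautekrorogzi/: /p/ is a voiceless obstruent between vowels /i/ and /a/, so it voices to [b]. /t/ is a voiceless obstruent between vowels /u/ and /e/, so it voices to [d]. → [ibaudekrorogzi].
/poteroesobuasefoa/: /t/ is a voiceless obstruent between vowels /o/ and /e/, so it voices to [d]. /s/ is a voiceless obstruent between vowels /e/ and /o/, so it voices to [z]. /s/ is a voiceless obstruent between vowels /a/ and /e/, so it voices to [z]. /f/ is a voiceless obstruent between vowels /e/ and /o/, so it voices to [v]. → [poderoezobuazevoa].
/wailagbului/: the rule's environment is not met; surfaces unchanged as [wailagbului].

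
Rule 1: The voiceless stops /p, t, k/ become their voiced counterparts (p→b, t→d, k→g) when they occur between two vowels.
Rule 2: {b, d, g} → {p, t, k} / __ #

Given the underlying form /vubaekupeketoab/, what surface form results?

Rule 1 (intervocalic voicing): /k/ is a voiceless stop between vowels /e/ and /u/, so it voices to [g]. /p/ is a voiceless stop between vowels /u/ and /e/, so it voices to [b]. /k/ is a voiceless stop between vowels /e/ and /e/, so it voices to [g]. /t/ is a voiceless stop between vowels /e/ and /o/, so it voices to [d]. /vubaekupeketoab/ → vubaegubegedoab.
Rule 2 (final devoicing): /b/ is a voiced stop in word-final position, so it devoices to [p]. /vubaegubegedoab/ → vubaegubegedoap.

vubaegubegedoap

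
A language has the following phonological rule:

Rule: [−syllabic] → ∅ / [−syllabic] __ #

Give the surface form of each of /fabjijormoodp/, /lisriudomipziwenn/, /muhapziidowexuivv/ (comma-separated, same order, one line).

/fabjijormoodp/: /p/ is the second consonant of a word-final cluster /dp/, so it deletes. → [fabjijormood].
/lisriudomipziwenn/: /n/ is the second consonant of a word-final cluster /nn/, so it deletes. → [lisriudomipziwen].
/muhapziidowexuivv/: /v/ is the second consonant of a word-final cluster /vv/, so it deletes. → [muhapziidowexuiv].

fabjijormood, lisriudomipziwen, muhapziidowexuiv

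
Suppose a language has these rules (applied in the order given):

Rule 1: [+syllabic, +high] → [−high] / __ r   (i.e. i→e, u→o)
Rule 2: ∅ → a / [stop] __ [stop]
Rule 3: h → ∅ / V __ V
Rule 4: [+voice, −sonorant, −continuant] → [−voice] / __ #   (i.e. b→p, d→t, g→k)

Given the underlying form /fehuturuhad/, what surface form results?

feutoruat

Rule 1 (pre-rhotic lowering): /u/ is a high vowel immediately before /r/, so it lowers to [o]. /fehuturuhad/ → fehutoruhad.
Rule 2 (stop-cluster a-epenthesis): no segment meets the environment; /fehutoruhad/ is unchanged.
Rule 3 (intervocalic h-deletion): /h/ occurs between vowels /e/ and /u/, so it deletes. /h/ occurs between vowels /u/ and /a/, so it deletes. /fehutoruhad/ → feutoruad.
Rule 4 (final devoicing): /d/ is a voiced stop in word-final position, so it devoices to [t]. /feutoruad/ → feutoruat.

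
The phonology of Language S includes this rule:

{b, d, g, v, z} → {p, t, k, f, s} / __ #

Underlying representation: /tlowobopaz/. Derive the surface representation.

tlowobopas

Scanning /tlowobopaz/: /b/ at position 6 is not in the conditioning environment; /z/ is a voiced obstruent in word-final position, so it devoices to [s].
Result: [tlowobopas].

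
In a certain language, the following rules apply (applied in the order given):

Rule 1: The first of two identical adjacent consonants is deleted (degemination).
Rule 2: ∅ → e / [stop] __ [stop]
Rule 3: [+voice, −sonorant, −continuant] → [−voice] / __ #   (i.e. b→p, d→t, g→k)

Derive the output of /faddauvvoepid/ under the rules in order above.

Rule 1 (degemination): /dd/ is a geminate; the first /d/ deletes. /vv/ is a geminate; the first /v/ deletes. /faddauvvoepid/ → fadauvoepid.
Rule 2 (stop-cluster e-epenthesis): no segment meets the environment; /fadauvoepid/ is unchanged.
Rule 3 (final devoicing): /d/ is a voiced stop in word-final position, so it devoices to [t]. /fadauvoepid/ → fadauvoepit.

fadauvoepit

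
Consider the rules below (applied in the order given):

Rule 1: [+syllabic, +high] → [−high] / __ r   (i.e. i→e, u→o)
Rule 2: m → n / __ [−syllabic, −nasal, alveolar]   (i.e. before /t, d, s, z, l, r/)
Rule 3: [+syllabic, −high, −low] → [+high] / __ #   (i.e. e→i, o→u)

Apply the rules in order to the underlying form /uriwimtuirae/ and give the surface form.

Rule 1 (pre-rhotic lowering): /u/ is a high vowel immediately before /r/, so it lowers to [o]. /i/ is a high vowel immediately before /r/, so it lowers to [e]. /uriwimtuirae/ → oriwimtuerae.
Rule 2 (nasal place assimilation): /m/ precedes the alveolar consonant /t/, so it assimilates in place to [n]. /oriwimtuerae/ → oriwintuerae.
Rule 3 (final vowel raising): /e/ is a mid vowel in word-final position, so it raises to [i]. /oriwintuerae/ → oriwintuerai.

oriwintuerai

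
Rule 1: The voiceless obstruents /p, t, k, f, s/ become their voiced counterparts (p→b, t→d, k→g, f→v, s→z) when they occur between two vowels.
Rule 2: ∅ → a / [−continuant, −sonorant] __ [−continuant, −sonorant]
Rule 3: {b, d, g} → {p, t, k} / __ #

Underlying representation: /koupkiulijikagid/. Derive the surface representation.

koupakiulijigagit

Rule 1 (intervocalic voicing): /k/ is a voiceless obstruent between vowels /i/ and /a/, so it voices to [g]. /koupkiulijikagid/ → koupkiulijigagid.
Rule 2 (stop-cluster a-epenthesis): /p/ and /k/ form a stop–stop cluster, so [a] is inserted between them. /koupkiulijigagid/ → koupakiulijigagid.
Rule 3 (final devoicing): /d/ is a voiced stop in word-final position, so it devoices to [t]. /koupakiulijigagid/ → koupakiulijigagit.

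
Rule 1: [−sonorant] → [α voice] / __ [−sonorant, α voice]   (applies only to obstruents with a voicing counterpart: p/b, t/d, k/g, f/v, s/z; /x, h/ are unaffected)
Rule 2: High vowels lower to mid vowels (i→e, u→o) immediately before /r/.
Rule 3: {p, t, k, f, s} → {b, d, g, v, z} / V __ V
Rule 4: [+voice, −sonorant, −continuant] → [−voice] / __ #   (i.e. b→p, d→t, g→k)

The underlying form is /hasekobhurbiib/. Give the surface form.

Rule 1 (regressive voicing assimilation): /b/ precedes the voiceless obstruent /h/, so it devoices to [p] by assimilation. /hasekobhurbiib/ → hasekophurbiib.
Rule 2 (pre-rhotic lowering): /u/ is a high vowel immediately before /r/, so it lowers to [o]. /hasekophurbiib/ → hasekophorbiib.
Rule 3 (intervocalic voicing): /s/ is a voiceless obstruent between vowels /a/ and /e/, so it voices to [z]. /k/ is a voiceless obstruent between vowels /e/ and /o/, so it voices to [g]. /hasekophorbiib/ → hazegophorbiib.
Rule 4 (final devoicing): /b/ is a voiced stop in word-final position, so it devoices to [p]. /hazegophorbiib/ → hazegophorbiip.

hazegophorbiip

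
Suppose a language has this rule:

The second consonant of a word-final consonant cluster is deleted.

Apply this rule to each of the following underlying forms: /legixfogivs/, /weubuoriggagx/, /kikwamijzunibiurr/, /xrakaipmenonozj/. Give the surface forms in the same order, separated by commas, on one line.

legixfogiv, weubuoriggag, kikwamijzunibiur, xrakaipmenonoz

/legixfogivs/: /s/ is the second consonant of a word-final cluster /vs/, so it deletes. → [legixfogiv].
/weubuoriggagx/: /x/ is the second consonant of a word-final cluster /gx/, so it deletes. → [weubuoriggag].
/kikwamijzunibiurr/: /r/ is the second consonant of a word-final cluster /rr/, so it deletes. → [kikwamijzunibiur].
/xrakaipmenonozj/: /j/ is the second consonant of a word-final cluster /zj/, so it deletes. → [xrakaipmenonoz].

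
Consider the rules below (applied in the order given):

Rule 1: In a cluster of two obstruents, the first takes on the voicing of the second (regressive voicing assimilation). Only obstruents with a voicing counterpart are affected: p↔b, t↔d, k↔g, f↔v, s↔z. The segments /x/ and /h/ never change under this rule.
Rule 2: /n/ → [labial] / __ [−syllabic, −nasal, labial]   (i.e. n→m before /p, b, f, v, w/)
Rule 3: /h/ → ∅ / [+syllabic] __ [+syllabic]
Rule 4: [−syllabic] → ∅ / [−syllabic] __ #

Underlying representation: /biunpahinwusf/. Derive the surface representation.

biumpaimwus

Rule 1 (regressive voicing assimilation): no segment meets the environment; /biunpahinwusf/ is unchanged.
Rule 2 (nasal place assimilation): /n/ precedes the labial consonant /p/, so it assimilates in place to [m]. /n/ precedes the labial consonant /w/, so it assimilates in place to [m]. /biunpahinwusf/ → biumpahimwusf.
Rule 3 (intervocalic h-deletion): /h/ occurs between vowels /a/ and /i/, so it deletes. /biumpahimwusf/ → biumpaimwusf.
Rule 4 (final cluster simplification): /f/ is the second consonant of a word-final cluster /sf/, so it deletes. /biumpaimwusf/ → biumpaimwus.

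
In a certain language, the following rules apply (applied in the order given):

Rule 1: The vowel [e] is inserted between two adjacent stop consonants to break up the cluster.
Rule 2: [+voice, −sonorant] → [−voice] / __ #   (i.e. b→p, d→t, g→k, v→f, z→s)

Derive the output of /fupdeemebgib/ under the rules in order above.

Rule 1 (stop-cluster e-epenthesis): /p/ and /d/ form a stop–stop cluster, so [e] is inserted between them. /b/ and /g/ form a stop–stop cluster, so [e] is inserted between them. /fupdeemebgib/ → fupedeemebegib.
Rule 2 (final devoicing): /b/ is a voiced obstruent in word-final position, so it devoices to [p]. /fupedeemebegib/ → fupedeemebegip.

fupedeemebegip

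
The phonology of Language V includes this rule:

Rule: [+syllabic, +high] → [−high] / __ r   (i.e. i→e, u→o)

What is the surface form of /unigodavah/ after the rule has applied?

No segment of /unigodavah/ meets the structural description of the rule, so the form surfaces unchanged.

unigodavah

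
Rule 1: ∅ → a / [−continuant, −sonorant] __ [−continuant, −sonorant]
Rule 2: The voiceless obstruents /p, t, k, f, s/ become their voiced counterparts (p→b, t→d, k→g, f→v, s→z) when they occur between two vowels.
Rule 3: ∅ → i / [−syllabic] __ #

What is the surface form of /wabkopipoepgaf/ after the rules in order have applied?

wabagobiboebagafi

Rule 1 (stop-cluster a-epenthesis): /b/ and /k/ form a stop–stop cluster, so [a] is inserted between them. /p/ and /g/ form a stop–stop cluster, so [a] is inserted between them. /wabkopipoepgaf/ → wabakopipoepagaf.
Rule 2 (intervocalic voicing): /k/ is a voiceless obstruent between vowels /a/ and /o/, so it voices to [g]. /p/ is a voiceless obstruent between vowels /o/ and /i/, so it voices to [b]. /p/ is a voiceless obstruent between vowels /i/ and /o/, so it voices to [b]. /p/ is a voiceless obstruent between vowels /e/ and /a/, so it voices to [b]. /wabakopipoepagaf/ → wabagobiboebagaf.
Rule 3 (final i-epenthesis): the form ends in the consonant /f/, so [i] is inserted word-finally. /wabagobiboebagaf/ → wabagobiboebagafi.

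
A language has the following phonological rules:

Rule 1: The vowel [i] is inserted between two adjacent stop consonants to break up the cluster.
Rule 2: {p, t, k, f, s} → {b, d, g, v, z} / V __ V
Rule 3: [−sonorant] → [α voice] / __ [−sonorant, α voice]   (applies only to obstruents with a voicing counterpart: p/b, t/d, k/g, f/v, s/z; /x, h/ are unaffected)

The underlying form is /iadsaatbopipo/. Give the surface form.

iatsaadibobibo

Rule 1 (stop-cluster i-epenthesis): /t/ and /b/ form a stop–stop cluster, so [i] is inserted between them. /iadsaatbopipo/ → iadsaatibopipo.
Rule 2 (intervocalic voicing): /t/ is a voiceless obstruent between vowels /a/ and /i/, so it voices to [d]. /p/ is a voiceless obstruent between vowels /o/ and /i/, so it voices to [b]. /p/ is a voiceless obstruent between vowels /i/ and /o/, so it voices to [b]. /iadsaatibopipo/ → iadsaadibobibo.
Rule 3 (regressive voicing assimilation): /d/ precedes the voiceless obstruent /s/, so it devoices to [t] by assimilation. /iadsaadibobibo/ → iatsaadibobibo.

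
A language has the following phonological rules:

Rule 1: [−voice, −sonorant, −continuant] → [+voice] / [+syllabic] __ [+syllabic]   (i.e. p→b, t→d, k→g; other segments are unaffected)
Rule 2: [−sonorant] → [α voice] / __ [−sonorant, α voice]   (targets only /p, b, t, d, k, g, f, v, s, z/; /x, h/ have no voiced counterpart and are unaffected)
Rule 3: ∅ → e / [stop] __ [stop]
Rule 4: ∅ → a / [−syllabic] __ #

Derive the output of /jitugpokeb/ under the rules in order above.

jidukepogeba

Rule 1 (intervocalic voicing): /t/ is a voiceless stop between vowels /i/ and /u/, so it voices to [d]. /k/ is a voiceless stop between vowels /o/ and /e/, so it voices to [g]. /jitugpokeb/ → jidugpogeb.
Rule 2 (regressive voicing assimilation): /g/ precedes the voiceless obstruent /p/, so it devoices to [k] by assimilation. /jidugpogeb/ → jidukpogeb.
Rule 3 (stop-cluster e-epenthesis): /k/ and /p/ form a stop–stop cluster, so [e] is inserted between them. /jidukpogeb/ → jidukepogeb.
Rule 4 (final a-epenthesis): the form ends in the consonant /b/, so [a] is inserted word-finally. /jidukepogeb/ → jidukepogeba.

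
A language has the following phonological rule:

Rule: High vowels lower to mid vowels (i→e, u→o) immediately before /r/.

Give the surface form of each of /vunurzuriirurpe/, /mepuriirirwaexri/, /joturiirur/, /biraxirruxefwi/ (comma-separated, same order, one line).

vunorzorierorpe, meporiererwaexri, jotorieror, beraxerruxefwi

/vunurzuriirurpe/: /u/ is a high vowel immediately before /r/, so it lowers to [o]. /u/ is a high vowel immediately before /r/, so it lowers to [o]. /i/ is a high vowel immediately before /r/, so it lowers to [e]. /u/ is a high vowel immediately before /r/, so it lowers to [o]. → [vunorzorierorpe].
/mepuriirirwaexri/: /u/ is a high vowel immediately before /r/, so it lowers to [o]. /i/ is a high vowel immediately before /r/, so it lowers to [e]. /i/ is a high vowel immediately before /r/, so it lowers to [e]. → [meporiererwaexri].
/joturiirur/: /u/ is a high vowel immediately before /r/, so it lowers to [o]. /i/ is a high vowel immediately before /r/, so it lowers to [e]. /u/ is a high vowel immediately before /r/, so it lowers to [o]. → [jotorieror].
/biraxirruxefwi/: /i/ is a high vowel immediately before /r/, so it lowers to [e]. /i/ is a high vowel immediately before /r/, so it lowers to [e]. → [beraxerruxefwi].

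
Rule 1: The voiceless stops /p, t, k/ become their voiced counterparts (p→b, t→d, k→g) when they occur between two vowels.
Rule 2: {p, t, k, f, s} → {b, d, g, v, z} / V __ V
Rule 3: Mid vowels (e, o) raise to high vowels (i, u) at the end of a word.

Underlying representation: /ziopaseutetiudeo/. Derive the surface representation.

Rule 1 (intervocalic voicing): /p/ is a voiceless stop between vowels /o/ and /a/, so it voices to [b]. /t/ is a voiceless stop between vowels /u/ and /e/, so it voices to [d]. /t/ is a voiceless stop between vowels /e/ and /i/, so it voices to [d]. /ziopaseutetiudeo/ → ziobaseudediudeo.
Rule 2 (intervocalic voicing): /s/ is a voiceless obstruent between vowels /a/ and /e/, so it voices to [z]. /ziobaseudediudeo/ → ziobazeudediudeo.
Rule 3 (final vowel raising): /o/ is a mid vowel in word-final position, so it raises to [u]. /ziobazeudediudeo/ → ziobazeudediudeu.

ziobazeudediudeu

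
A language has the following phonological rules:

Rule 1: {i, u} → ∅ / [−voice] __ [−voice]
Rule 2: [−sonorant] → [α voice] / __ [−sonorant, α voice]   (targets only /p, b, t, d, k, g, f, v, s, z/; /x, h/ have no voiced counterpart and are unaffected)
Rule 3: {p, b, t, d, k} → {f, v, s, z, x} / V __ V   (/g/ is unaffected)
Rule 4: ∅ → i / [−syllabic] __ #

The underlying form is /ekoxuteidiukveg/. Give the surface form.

exoxteiziugvegi

Rule 1 (high vowel syncope): /u/ is a high vowel flanked by voiceless consonants /x/ and /t/, so it deletes. /ekoxuteidiukveg/ → ekoxteidiukveg.
Rule 2 (regressive voicing assimilation): /k/ precedes the voiced obstruent /v/, so it voices to [g] by assimilation. /ekoxteidiukveg/ → ekoxteidiugveg.
Rule 3 (intervocalic spirantization): /k/ is a stop between vowels /e/ and /o/, so it spirantizes to the fricative [x]. /d/ is a stop between vowels /i/ and /i/, so it spirantizes to the fricative [z]. /ekoxteidiugveg/ → exoxteiziugveg.
Rule 4 (final i-epenthesis): the form ends in the consonant /g/, so [i] is inserted word-finally. /exoxteiziugveg/ → exoxteiziugvegi.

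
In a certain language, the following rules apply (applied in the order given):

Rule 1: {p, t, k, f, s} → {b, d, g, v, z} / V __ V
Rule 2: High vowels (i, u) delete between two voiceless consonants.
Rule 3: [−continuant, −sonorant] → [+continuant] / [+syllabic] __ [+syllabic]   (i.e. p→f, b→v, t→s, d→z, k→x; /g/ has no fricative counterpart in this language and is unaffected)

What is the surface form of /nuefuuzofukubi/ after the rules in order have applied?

nuevuuzovuguvi

Rule 1 (intervocalic voicing): /f/ is a voiceless obstruent between vowels /e/ and /u/, so it voices to [v]. /f/ is a voiceless obstruent between vowels /o/ and /u/, so it voices to [v]. /k/ is a voiceless obstruent between vowels /u/ and /u/, so it voices to [g]. /nuefuuzofukubi/ → nuevuuzovugubi.
Rule 2 (high vowel syncope): no segment meets the environment; /nuevuuzovugubi/ is unchanged.
Rule 3 (intervocalic spirantization): /b/ is a stop between vowels /u/ and /i/, so it spirantizes to the fricative [v]. /nuevuuzovugubi/ → nuevuuzovuguvi.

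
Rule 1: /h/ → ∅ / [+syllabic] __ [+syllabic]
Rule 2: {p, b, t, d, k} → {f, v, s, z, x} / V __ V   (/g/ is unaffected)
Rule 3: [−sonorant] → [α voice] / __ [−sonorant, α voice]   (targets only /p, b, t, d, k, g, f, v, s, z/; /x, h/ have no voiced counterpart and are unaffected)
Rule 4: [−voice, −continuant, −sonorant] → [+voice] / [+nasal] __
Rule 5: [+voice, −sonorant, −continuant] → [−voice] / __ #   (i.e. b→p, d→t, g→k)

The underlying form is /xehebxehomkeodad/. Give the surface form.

xeepxeomgeozat

Rule 1 (intervocalic h-deletion): /h/ occurs between vowels /e/ and /e/, so it deletes. /h/ occurs between vowels /e/ and /o/, so it deletes. /xehebxehomkeodad/ → xeebxeomkeodad.
Rule 2 (intervocalic spirantization): /d/ is a stop between vowels /o/ and /a/, so it spirantizes to the fricative [z]. /xeebxeomkeodad/ → xeebxeomkeozad.
Rule 3 (regressive voicing assimilation): /b/ precedes the voiceless obstruent /x/, so it devoices to [p] by assimilation. /xeebxeomkeozad/ → xeepxeomkeozad.
Rule 4 (post-nasal voicing): /k/ is a voiceless stop immediately after the nasal /m/, so it voices to [g]. /xeepxeomkeozad/ → xeepxeomgeozad.
Rule 5 (final devoicing): /d/ is a voiced stop in word-final position, so it devoices to [t]. /xeepxeomgeozad/ → xeepxeomgeozat.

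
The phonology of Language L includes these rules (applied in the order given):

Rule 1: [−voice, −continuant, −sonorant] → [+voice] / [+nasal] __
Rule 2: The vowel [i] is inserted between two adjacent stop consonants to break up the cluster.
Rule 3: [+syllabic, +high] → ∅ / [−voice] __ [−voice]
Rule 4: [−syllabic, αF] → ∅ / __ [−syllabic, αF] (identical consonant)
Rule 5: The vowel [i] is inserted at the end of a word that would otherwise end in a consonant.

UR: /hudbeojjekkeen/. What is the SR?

hudibeojekeeni

Rule 1 (post-nasal voicing): no segment meets the environment; /hudbeojjekkeen/ is unchanged.
Rule 2 (stop-cluster i-epenthesis): /d/ and /b/ form a stop–stop cluster, so [i] is inserted between them. /k/ and /k/ form a stop–stop cluster, so [i] is inserted between them. /hudbeojjekkeen/ → hudibeojjekikeen.
Rule 3 (high vowel syncope): /i/ is a high vowel flanked by voiceless consonants /k/ and /k/, so it deletes. /hudibeojjekikeen/ → hudibeojjekkeen.
Rule 4 (degemination): /jj/ is a geminate; the first /j/ deletes. /kk/ is a geminate; the first /k/ deletes. /hudibeojjekkeen/ → hudibeojekeen.
Rule 5 (final i-epenthesis): the form ends in the consonant /n/, so [i] is inserted word-finally. /hudibeojekeen/ → hudibeojekeeni.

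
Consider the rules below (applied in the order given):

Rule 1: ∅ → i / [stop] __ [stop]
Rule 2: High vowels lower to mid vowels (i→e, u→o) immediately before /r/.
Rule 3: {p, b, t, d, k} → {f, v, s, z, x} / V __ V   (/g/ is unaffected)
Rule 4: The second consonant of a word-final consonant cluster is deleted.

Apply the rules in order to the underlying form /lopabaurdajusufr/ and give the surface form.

Rule 1 (stop-cluster i-epenthesis): no segment meets the environment; /lopabaurdajusufr/ is unchanged.
Rule 2 (pre-rhotic lowering): /u/ is a high vowel immediately before /r/, so it lowers to [o]. /lopabaurdajusufr/ → lopabaordajusufr.
Rule 3 (intervocalic spirantization): /p/ is a stop between vowels /o/ and /a/, so it spirantizes to the fricative [f]. /b/ is a stop between vowels /a/ and /a/, so it spirantizes to the fricative [v]. /lopabaordajusufr/ → lofavaordajusufr.
Rule 4 (final cluster simplification): /r/ is the second consonant of a word-final cluster /fr/, so it deletes. /lofavaordajusufr/ → lofavaordajusuf.

lofavaordajusuf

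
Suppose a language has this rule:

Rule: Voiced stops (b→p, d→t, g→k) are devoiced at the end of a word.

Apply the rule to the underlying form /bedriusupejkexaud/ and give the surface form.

bedriusupejkexaut

/d/ is a voiced stop in word-final position, so it devoices to [t].
The other instances of /b/, /d/ do not occur in the required environment and remain unchanged.
Surface form: [bedriusupejkexaut].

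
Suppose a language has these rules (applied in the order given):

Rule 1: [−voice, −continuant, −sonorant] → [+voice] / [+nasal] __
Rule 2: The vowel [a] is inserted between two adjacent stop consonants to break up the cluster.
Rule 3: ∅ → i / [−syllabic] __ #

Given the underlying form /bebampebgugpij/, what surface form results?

Rule 1 (post-nasal voicing): /p/ is a voiceless stop immediately after the nasal /m/, so it voices to [b]. /bebampebgugpij/ → bebambebgugpij.
Rule 2 (stop-cluster a-epenthesis): /b/ and /g/ form a stop–stop cluster, so [a] is inserted between them. /g/ and /p/ form a stop–stop cluster, so [a] is inserted between them. /bebambebgugpij/ → bebambebagugapij.
Rule 3 (final i-epenthesis): the form ends in the consonant /j/, so [i] is inserted word-finally. /bebambebagugapij/ → bebambebagugapiji.

bebambebagugapiji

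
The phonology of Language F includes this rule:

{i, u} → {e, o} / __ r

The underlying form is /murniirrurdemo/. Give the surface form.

/u/ is a high vowel immediately before /r/, so it lowers to [o].
/i/ is a high vowel immediately before /r/, so it lowers to [e].
/u/ is a high vowel immediately before /r/, so it lowers to [o].
Surface form: [mornierrordemo].

mornierrordemo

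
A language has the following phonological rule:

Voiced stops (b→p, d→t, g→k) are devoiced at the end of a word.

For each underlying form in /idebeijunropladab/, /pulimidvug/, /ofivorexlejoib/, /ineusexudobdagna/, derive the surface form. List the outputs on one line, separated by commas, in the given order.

/idebeijunropladab/: /b/ is a voiced stop in word-final position, so it devoices to [p]. → [idebeijunropladap].
/pulimidvug/: /g/ is a voiced stop in word-final position, so it devoices to [k]. → [pulimidvuk].
/ofivorexlejoib/: /b/ is a voiced stop in word-final position, so it devoices to [p]. → [ofivorexlejoip].
/ineusexudobdagna/: the rule's environment is not met; surfaces unchanged as [ineusexudobdagna].

idebeijunropladap, pulimidvuk, ofivorexlejoip, ineusexudobdagna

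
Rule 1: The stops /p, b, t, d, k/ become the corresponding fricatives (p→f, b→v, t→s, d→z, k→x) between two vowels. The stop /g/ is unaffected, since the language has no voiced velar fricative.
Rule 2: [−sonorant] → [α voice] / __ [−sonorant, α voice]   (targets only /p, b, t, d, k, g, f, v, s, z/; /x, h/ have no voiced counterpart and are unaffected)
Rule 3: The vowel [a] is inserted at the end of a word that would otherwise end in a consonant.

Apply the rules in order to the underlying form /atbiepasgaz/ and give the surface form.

adbiefazgaza

Rule 1 (intervocalic spirantization): /p/ is a stop between vowels /e/ and /a/, so it spirantizes to the fricative [f]. /atbiepasgaz/ → atbiefasgaz.
Rule 2 (regressive voicing assimilation): /t/ precedes the voiced obstruent /b/, so it voices to [d] by assimilation. /s/ precedes the voiced obstruent /g/, so it voices to [z] by assimilation. /atbiefasgaz/ → adbiefazgaz.
Rule 3 (final a-epenthesis): the form ends in the consonant /z/, so [a] is inserted word-finally. /adbiefazgaz/ → adbiefazgaza.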